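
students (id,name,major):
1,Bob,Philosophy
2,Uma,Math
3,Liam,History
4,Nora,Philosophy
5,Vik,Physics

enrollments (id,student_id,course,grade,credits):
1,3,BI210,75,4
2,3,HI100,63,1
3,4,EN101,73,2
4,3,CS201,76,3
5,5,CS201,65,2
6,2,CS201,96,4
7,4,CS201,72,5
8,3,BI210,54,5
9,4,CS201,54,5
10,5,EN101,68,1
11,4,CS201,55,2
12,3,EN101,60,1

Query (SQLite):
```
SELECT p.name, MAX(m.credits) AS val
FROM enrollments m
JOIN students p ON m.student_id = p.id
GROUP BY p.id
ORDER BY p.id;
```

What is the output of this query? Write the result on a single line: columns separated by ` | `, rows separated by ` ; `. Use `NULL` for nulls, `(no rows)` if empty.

Join each enrollments row to its students via student_id.
Group joined rows by students.id; compute MAX(m.credits) per group.
  2: ids {6} → MAX(m.credits)=4
  3: ids {1, 2, 4, 8, 12} → MAX(m.credits)=5
  4: ids {3, 7, 9, 11} → MAX(m.credits)=5
  5: ids {5, 10} → MAX(m.credits)=2

Uma | 4 ; Liam | 5 ; Nora | 5 ; Vik | 2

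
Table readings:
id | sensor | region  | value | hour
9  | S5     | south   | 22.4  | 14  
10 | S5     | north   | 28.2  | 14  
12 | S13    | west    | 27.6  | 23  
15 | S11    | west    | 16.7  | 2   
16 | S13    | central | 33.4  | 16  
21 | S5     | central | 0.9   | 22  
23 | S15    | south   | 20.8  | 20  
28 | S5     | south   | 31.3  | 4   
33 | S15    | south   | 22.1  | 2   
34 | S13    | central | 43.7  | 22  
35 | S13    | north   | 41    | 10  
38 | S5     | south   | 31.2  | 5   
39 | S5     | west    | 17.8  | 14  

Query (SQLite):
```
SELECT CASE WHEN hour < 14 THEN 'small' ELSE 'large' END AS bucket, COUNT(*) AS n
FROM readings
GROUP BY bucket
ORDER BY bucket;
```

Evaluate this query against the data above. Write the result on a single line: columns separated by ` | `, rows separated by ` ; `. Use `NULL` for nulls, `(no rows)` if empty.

large | 8 ; small | 5

Bucket rows by hour < 14 → 'small' else 'large'; count each bucket.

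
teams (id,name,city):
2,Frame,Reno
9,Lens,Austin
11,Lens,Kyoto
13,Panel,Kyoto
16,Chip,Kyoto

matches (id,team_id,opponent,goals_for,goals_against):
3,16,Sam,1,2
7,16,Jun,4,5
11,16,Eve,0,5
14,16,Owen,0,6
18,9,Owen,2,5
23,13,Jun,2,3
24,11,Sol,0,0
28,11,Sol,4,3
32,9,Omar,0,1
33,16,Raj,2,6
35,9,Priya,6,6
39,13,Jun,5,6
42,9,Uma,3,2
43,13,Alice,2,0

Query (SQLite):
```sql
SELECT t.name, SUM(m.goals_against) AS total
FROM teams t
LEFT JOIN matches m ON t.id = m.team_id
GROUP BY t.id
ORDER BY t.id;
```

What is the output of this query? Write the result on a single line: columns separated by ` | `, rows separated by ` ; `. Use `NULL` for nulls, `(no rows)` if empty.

Frame | NULL ; Lens | 14 ; Lens | 3 ; Panel | 9 ; Chip | 24

LEFT JOIN keeps every teams row; unmatched ones get NULL for matches columns.
Group by teams.id and compute SUM(m.goals_against). SUM over an all-NULL group is NULL.
  2: ids {—} → SUM(m.goals_against)=NULL
  9: ids {18, 32, 35, 42} → SUM(m.goals_against)=14
  11: ids {24, 28} → SUM(m.goals_against)=3
  13: ids {23, 39, 43} → SUM(m.goals_against)=9
  16: ids {3, 7, 11, 14, 33} → SUM(m.goals_against)=24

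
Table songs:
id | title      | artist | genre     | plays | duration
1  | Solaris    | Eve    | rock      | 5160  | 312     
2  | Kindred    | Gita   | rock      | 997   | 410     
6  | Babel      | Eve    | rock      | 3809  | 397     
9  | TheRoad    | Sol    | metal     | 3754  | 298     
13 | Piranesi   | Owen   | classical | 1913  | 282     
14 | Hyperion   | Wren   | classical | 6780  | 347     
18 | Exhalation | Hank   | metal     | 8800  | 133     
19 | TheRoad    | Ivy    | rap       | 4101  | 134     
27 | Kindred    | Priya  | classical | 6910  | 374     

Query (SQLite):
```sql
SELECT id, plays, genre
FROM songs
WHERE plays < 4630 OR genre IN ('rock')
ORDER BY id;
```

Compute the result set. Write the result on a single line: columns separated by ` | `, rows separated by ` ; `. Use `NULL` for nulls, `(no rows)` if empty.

plays < 4630: ids {2, 6, 9, 13, 19}
genre IN ('rock'): ids {1, 2, 6}
Combine with OR.

1 | 5160 | rock ; 2 | 997 | rock ; 6 | 3809 | rock ; 9 | 3754 | metal ; 13 | 1913 | classical ; 19 | 4101 | rap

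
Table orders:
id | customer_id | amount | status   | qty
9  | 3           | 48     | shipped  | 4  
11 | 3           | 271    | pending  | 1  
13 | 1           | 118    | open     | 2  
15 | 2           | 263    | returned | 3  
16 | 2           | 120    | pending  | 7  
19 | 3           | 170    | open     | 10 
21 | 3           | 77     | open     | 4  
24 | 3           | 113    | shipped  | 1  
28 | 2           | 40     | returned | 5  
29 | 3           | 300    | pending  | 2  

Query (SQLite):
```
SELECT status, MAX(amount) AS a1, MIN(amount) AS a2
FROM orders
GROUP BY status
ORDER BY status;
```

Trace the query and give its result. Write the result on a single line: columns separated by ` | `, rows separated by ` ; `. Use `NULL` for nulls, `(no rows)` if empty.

open | 170 | 77 ; pending | 300 | 120 ; returned | 263 | 40 ; shipped | 113 | 48

Group orders by status.
Per group compute: MAX(amount), MIN(amount).
  open: ids {13, 19, 21} → MAX(amount)=170, MIN(amount)=77
  pending: ids {11, 16, 29} → MAX(amount)=300, MIN(amount)=120
  returned: ids {15, 28} → MAX(amount)=263, MIN(amount)=40
  shipped: ids {9, 24} → MAX(amount)=113, MIN(amount)=48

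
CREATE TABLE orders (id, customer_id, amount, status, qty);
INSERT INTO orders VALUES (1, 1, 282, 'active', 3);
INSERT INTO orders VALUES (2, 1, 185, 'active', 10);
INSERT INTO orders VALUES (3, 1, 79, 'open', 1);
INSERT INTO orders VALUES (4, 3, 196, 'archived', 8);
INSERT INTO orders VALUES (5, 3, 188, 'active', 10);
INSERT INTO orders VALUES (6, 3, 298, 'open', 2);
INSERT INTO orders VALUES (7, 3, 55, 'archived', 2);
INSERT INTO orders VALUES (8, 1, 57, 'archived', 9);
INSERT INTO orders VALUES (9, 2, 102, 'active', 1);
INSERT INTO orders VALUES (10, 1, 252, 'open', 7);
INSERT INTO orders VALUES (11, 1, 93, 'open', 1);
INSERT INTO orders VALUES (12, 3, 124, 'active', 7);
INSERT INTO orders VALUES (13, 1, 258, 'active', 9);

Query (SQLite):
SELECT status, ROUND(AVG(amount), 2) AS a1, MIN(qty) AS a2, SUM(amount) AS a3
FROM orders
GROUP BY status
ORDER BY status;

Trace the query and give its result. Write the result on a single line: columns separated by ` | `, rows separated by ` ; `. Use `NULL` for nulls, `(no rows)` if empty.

active | 189.83 | 1 | 1139 ; archived | 102.67 | 2 | 308 ; open | 180.5 | 1 | 722

Group orders by status.
Per group compute: ROUND(AVG(amount), 2), MIN(qty), SUM(amount).
  active: ids {1, 2, 5, 9, 12, 13} → ROUND(AVG(amount), 2)=189.83, MIN(qty)=1, SUM(amount)=1139
  archived: ids {4, 7, 8} → ROUND(AVG(amount), 2)=102.67, MIN(qty)=2, SUM(amount)=308
  open: ids {3, 6, 10, 11} → ROUND(AVG(amount), 2)=180.5, MIN(qty)=1, SUM(amount)=722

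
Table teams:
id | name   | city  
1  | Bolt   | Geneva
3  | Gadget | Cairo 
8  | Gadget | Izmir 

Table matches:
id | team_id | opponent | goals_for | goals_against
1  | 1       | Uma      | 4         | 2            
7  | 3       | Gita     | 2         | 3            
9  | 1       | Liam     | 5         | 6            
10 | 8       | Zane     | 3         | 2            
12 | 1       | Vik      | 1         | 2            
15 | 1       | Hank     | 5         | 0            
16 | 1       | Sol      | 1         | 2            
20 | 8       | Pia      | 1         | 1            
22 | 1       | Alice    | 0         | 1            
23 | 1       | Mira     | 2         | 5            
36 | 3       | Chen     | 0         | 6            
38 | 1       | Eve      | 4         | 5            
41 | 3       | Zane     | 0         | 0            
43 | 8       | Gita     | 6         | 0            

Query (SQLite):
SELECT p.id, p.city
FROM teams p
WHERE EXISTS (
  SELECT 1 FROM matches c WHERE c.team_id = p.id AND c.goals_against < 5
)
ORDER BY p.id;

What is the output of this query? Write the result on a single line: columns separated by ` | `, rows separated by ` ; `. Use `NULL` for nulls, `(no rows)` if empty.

1 | Geneva ; 3 | Cairo ; 8 | Izmir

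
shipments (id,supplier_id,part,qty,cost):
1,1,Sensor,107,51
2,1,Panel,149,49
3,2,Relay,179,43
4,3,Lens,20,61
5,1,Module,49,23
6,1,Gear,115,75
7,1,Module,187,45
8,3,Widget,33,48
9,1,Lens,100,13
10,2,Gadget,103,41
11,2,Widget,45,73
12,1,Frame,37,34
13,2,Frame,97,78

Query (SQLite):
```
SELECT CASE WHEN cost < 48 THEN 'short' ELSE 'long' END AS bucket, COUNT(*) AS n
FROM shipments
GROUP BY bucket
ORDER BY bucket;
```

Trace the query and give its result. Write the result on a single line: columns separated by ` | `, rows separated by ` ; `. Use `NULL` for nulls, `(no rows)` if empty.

Bucket rows by cost < 48 → 'short' else 'long'; count each bucket.

long | 7 ; short | 6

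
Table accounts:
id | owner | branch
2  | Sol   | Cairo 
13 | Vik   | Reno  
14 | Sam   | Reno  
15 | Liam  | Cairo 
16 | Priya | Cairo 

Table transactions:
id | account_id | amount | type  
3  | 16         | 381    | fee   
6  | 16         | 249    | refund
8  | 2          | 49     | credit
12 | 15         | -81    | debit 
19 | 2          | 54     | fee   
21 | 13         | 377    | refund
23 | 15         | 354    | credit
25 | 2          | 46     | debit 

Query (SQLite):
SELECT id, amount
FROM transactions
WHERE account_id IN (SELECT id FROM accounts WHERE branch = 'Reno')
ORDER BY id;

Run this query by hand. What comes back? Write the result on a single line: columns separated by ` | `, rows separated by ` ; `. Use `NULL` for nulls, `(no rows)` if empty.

21 | 377

Inner query: accounts.id where branch = 'Reno'.
Outer: keep transactions rows whose account_id is in that set.
Inner query → {13, 14}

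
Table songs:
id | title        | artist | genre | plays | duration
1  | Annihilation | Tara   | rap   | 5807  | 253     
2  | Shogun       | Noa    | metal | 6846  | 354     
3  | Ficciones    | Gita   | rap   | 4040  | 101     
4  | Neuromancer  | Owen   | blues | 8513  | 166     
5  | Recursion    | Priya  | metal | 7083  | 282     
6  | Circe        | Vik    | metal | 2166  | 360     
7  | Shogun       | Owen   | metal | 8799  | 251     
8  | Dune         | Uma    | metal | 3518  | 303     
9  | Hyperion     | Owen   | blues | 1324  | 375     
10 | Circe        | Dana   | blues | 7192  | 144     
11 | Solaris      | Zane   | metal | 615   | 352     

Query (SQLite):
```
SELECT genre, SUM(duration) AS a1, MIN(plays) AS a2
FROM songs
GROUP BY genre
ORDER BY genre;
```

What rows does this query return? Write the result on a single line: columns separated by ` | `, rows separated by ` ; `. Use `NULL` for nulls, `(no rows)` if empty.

blues | 685 | 1324 ; metal | 1902 | 615 ; rap | 354 | 4040

Group songs by genre.
Per group compute: SUM(duration), MIN(plays).
  blues: ids {4, 9, 10} → SUM(duration)=685, MIN(plays)=1324
  metal: ids {2, 5, 6, 7, 8, 11} → SUM(duration)=1902, MIN(plays)=615
  rap: ids {1, 3} → SUM(duration)=354, MIN(plays)=4040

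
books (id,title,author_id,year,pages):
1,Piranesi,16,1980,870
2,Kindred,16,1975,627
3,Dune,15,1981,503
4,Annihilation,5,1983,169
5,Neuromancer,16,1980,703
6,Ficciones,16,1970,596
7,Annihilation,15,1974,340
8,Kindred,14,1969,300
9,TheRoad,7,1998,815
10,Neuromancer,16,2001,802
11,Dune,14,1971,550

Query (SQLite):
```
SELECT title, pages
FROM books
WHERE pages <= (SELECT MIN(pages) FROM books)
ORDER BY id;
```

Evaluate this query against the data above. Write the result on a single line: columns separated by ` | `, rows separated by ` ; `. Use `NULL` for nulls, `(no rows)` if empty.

Scalar subquery: MIN(pages) over all books rows = 169.
Keep rows where pages <= that value.

Annihilation | 169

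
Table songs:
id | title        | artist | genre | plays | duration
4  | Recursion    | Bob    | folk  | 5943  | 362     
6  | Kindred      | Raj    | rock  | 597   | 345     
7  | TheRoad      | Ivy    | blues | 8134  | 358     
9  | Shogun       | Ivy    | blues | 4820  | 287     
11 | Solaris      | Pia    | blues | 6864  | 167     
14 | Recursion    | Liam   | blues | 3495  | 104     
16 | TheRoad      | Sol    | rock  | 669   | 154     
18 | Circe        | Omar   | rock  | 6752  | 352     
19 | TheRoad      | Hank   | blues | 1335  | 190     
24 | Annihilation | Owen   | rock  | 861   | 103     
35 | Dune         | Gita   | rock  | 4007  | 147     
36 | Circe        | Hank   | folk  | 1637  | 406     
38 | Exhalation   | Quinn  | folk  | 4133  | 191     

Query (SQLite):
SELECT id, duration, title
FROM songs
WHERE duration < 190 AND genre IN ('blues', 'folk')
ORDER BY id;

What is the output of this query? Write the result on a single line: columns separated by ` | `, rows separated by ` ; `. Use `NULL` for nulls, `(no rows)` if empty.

11 | 167 | Solaris ; 14 | 104 | Recursion

duration < 190: ids {11, 14, 16, 24, 35}
genre IN ('blues', 'folk'): ids {4, 7, 9, 11, 14, 19, 36, 38}
Combine with AND.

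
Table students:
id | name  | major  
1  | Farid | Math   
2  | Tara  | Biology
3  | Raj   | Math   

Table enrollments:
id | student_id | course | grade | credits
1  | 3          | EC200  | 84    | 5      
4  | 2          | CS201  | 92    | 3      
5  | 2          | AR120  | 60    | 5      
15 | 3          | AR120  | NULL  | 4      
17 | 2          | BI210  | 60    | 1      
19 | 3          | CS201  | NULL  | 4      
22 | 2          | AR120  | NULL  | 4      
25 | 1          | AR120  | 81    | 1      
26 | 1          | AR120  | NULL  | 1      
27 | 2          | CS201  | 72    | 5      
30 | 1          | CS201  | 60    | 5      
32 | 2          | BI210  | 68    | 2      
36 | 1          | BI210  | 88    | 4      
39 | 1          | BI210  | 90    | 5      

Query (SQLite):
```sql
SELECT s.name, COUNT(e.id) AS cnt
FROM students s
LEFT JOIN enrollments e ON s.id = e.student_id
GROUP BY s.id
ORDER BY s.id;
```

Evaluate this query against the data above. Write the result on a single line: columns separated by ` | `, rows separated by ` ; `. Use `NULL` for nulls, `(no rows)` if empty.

LEFT JOIN keeps every students row; unmatched ones get NULL for enrollments columns.
Group by students.id and compute COUNT(e.id). COUNT(col) of an all-NULL group is 0.
  1: ids {25, 26, 30, 36, 39} → COUNT(e.id)=5
  2: ids {4, 5, 17, 22, 27, 32} → COUNT(e.id)=6
  3: ids {1, 15, 19} → COUNT(e.id)=3

Farid | 5 ; Tara | 6 ; Raj | 3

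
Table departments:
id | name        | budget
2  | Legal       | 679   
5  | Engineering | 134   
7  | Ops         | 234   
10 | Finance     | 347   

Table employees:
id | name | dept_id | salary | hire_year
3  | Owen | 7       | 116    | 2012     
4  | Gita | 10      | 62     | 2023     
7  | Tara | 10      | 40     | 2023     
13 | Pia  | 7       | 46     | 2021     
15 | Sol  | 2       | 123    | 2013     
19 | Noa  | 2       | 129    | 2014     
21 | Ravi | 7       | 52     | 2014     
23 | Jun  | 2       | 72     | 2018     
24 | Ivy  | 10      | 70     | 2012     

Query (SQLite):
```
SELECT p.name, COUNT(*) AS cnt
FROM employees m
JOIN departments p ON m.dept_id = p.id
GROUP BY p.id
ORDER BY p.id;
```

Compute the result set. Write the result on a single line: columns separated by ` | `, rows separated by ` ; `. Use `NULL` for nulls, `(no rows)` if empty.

Join each employees row to its departments via dept_id.
Group joined rows by departments.id; compute COUNT(*) per group.
  2: ids {15, 19, 23} → COUNT(*)=3
  7: ids {3, 13, 21} → COUNT(*)=3
  10: ids {4, 7, 24} → COUNT(*)=3

Legal | 3 ; Ops | 3 ; Finance | 3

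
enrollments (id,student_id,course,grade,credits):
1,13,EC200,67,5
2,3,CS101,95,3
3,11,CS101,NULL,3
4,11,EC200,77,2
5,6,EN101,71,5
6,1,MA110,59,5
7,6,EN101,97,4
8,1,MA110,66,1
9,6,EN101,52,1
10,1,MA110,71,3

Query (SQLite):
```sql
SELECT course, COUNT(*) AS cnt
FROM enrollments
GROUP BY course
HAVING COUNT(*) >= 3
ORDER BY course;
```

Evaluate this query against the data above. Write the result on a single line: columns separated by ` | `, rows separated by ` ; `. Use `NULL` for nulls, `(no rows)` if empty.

EN101 | 3 ; MA110 | 3

Partition enrollments by course; compute COUNT(*) within each group.
HAVING: keep groups with count ≥ 3.
  CS101: ids {2, 3} → COUNT(*)=2
  EC200: ids {1, 4} → COUNT(*)=2
  EN101: ids {5, 7, 9} → COUNT(*)=3
  MA110: ids {6, 8, 10} → COUNT(*)=3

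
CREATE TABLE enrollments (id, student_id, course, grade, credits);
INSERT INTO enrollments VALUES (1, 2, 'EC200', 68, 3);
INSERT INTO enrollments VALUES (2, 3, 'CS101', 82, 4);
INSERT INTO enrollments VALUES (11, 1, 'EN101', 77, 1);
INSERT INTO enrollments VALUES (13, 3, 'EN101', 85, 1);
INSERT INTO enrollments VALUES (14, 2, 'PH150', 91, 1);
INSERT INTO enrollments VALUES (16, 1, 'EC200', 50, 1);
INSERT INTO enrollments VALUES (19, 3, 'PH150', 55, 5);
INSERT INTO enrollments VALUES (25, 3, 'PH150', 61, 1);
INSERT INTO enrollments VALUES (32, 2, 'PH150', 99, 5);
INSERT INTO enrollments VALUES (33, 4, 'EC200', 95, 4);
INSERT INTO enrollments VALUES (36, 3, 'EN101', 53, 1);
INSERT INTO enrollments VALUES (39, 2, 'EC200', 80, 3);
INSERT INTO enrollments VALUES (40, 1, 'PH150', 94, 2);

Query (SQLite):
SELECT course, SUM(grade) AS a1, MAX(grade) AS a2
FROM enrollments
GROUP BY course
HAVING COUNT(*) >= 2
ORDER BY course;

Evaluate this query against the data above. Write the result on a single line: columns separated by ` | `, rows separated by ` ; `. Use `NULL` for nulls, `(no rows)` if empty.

EC200 | 293 | 95 ; EN101 | 215 | 85 ; PH150 | 400 | 99

Group enrollments by course.
Per group compute: SUM(grade), MAX(grade).
HAVING: drop groups with fewer than 2 rows.
  CS101: ids {2} → SUM(grade)=82, MAX(grade)=82
  EC200: ids {1, 16, 33, 39} → SUM(grade)=293, MAX(grade)=95
  EN101: ids {11, 13, 36} → SUM(grade)=215, MAX(grade)=85
  PH150: ids {14, 19, 25, 32, 40} → SUM(grade)=400, MAX(grade)=99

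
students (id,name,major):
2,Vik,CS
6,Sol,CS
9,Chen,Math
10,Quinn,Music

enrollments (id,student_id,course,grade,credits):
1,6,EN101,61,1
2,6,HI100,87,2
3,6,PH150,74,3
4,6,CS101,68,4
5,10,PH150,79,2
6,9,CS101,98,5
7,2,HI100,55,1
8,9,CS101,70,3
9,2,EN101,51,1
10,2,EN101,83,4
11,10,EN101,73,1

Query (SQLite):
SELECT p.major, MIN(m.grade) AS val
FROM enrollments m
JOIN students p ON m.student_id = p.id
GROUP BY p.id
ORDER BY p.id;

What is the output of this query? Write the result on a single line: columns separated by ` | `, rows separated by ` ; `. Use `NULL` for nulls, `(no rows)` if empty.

Join each enrollments row to its students via student_id.
Group joined rows by students.id; compute MIN(m.grade) per group.
  2: ids {7, 9, 10} → MIN(m.grade)=51
  6: ids {1, 2, 3, 4} → MIN(m.grade)=61
  9: ids {6, 8} → MIN(m.grade)=70
  10: ids {5, 11} → MIN(m.grade)=73

CS | 51 ; CS | 61 ; Math | 70 ; Music | 73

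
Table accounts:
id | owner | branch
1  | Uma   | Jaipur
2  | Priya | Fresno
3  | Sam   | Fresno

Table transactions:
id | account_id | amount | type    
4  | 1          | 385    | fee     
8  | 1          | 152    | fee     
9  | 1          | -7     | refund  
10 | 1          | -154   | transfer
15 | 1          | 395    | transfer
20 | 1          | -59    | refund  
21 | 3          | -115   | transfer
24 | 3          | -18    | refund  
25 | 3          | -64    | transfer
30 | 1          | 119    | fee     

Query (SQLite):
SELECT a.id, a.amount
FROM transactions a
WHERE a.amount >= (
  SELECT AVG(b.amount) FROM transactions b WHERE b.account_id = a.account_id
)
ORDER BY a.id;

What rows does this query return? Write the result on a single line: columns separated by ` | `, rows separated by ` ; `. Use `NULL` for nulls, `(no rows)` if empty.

For each transactions row a, compute AVG(amount) over rows sharing a.account_id.
Keep row a if a.amount >= that per-group AVG.
  account_id=1: AVG(amount) = 118.714286
  account_id=3: AVG(amount) = -65.666667

4 | 385 ; 8 | 152 ; 15 | 395 ; 24 | -18 ; 25 | -64 ; 30 | 119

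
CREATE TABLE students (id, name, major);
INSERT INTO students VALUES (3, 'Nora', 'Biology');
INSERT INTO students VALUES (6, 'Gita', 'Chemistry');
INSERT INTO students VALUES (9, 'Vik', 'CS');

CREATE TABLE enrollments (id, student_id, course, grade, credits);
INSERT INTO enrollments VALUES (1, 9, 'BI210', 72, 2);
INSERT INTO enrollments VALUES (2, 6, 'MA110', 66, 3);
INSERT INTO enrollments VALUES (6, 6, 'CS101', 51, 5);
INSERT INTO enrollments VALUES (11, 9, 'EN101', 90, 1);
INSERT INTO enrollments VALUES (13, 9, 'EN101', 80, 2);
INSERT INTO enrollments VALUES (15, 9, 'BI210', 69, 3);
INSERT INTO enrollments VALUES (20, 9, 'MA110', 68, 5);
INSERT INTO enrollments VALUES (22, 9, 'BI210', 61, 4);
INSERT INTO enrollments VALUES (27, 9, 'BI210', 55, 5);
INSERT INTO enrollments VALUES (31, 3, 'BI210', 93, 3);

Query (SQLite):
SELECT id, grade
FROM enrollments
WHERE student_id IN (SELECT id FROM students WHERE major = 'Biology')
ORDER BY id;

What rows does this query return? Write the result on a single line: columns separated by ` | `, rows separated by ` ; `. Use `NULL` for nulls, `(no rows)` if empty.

Inner query: students.id where major = 'Biology'.
Outer: keep enrollments rows whose student_id is in that set.
Inner query → {3}

31 | 93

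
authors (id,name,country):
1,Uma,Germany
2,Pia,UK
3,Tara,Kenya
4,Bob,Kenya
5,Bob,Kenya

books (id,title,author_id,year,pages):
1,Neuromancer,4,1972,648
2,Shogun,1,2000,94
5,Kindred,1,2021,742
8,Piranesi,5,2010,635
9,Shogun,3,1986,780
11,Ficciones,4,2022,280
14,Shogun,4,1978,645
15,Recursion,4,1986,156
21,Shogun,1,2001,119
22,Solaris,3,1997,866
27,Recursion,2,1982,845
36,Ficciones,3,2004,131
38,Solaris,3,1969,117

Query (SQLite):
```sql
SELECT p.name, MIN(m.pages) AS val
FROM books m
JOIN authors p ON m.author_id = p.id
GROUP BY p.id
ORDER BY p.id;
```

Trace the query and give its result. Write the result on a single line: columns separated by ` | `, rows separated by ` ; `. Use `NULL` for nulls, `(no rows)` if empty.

Join each books row to its authors via author_id.
Group joined rows by authors.id; compute MIN(m.pages) per group.
  1: ids {2, 5, 21} → MIN(m.pages)=94
  2: ids {27} → MIN(m.pages)=845
  3: ids {9, 22, 36, 38} → MIN(m.pages)=117
  4: ids {1, 11, 14, 15} → MIN(m.pages)=156
  5: ids {8} → MIN(m.pages)=635

Uma | 94 ; Pia | 845 ; Tara | 117 ; Bob | 156 ; Bob | 635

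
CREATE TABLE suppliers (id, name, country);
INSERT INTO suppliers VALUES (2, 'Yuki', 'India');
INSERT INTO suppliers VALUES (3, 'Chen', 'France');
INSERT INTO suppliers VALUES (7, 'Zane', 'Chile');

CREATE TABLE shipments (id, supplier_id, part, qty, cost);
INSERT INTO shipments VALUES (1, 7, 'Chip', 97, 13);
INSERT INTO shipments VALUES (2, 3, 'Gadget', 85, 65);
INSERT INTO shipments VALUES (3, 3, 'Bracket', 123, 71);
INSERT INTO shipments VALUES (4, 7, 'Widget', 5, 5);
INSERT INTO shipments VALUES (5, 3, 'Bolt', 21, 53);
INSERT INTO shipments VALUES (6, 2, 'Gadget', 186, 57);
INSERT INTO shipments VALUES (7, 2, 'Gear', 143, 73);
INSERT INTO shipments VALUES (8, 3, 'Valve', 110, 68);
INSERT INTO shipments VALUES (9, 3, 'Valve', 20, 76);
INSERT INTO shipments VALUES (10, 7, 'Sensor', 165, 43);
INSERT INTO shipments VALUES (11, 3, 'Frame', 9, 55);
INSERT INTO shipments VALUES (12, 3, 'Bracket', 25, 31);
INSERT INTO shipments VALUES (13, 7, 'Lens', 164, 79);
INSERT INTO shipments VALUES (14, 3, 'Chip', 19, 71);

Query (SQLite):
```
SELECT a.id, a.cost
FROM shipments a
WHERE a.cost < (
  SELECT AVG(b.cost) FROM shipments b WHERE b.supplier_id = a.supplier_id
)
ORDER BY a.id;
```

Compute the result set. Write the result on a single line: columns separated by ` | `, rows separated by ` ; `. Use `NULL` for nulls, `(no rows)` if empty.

For each shipments row a, compute AVG(cost) over rows sharing a.supplier_id.
Keep row a if a.cost < that per-group AVG.
  supplier_id=2: AVG(cost) = 65.0
  supplier_id=3: AVG(cost) = 61.25
  supplier_id=7: AVG(cost) = 35.0

1 | 13 ; 4 | 5 ; 5 | 53 ; 6 | 57 ; 11 | 55 ; 12 | 31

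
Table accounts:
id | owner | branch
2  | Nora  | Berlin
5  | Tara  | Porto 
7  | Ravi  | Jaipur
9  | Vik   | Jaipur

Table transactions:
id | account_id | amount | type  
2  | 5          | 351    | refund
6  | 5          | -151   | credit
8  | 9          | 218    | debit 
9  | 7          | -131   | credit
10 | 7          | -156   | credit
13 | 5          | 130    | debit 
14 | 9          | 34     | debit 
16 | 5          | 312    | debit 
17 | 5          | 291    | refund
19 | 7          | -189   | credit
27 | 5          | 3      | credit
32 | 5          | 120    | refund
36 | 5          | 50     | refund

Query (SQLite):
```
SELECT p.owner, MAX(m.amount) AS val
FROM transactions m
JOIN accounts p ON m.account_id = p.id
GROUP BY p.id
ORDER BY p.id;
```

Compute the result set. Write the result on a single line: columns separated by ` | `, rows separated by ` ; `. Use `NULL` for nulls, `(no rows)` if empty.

Join each transactions row to its accounts via account_id.
Group joined rows by accounts.id; compute MAX(m.amount) per group.
  5: ids {2, 6, 13, 16, 17, 27, 32, 36} → MAX(m.amount)=351
  7: ids {9, 10, 19} → MAX(m.amount)=-131
  9: ids {8, 14} → MAX(m.amount)=218

Tara | 351 ; Ravi | -131 ; Vik | 218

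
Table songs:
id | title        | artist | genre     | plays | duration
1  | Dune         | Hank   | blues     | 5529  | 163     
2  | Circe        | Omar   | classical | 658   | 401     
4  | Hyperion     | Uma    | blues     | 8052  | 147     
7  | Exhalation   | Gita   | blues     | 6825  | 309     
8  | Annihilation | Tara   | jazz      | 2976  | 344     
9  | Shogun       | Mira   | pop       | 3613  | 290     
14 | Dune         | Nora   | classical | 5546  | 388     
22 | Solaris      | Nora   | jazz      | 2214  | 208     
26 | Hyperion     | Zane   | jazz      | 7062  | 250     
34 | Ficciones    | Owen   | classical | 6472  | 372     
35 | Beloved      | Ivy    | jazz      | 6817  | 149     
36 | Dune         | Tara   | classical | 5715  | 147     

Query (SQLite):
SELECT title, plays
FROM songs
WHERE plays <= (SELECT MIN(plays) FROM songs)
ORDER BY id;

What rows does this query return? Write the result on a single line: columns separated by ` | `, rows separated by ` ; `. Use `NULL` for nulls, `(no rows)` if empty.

Scalar subquery: MIN(plays) over all songs rows = 658.
Keep rows where plays <= that value.

Circe | 658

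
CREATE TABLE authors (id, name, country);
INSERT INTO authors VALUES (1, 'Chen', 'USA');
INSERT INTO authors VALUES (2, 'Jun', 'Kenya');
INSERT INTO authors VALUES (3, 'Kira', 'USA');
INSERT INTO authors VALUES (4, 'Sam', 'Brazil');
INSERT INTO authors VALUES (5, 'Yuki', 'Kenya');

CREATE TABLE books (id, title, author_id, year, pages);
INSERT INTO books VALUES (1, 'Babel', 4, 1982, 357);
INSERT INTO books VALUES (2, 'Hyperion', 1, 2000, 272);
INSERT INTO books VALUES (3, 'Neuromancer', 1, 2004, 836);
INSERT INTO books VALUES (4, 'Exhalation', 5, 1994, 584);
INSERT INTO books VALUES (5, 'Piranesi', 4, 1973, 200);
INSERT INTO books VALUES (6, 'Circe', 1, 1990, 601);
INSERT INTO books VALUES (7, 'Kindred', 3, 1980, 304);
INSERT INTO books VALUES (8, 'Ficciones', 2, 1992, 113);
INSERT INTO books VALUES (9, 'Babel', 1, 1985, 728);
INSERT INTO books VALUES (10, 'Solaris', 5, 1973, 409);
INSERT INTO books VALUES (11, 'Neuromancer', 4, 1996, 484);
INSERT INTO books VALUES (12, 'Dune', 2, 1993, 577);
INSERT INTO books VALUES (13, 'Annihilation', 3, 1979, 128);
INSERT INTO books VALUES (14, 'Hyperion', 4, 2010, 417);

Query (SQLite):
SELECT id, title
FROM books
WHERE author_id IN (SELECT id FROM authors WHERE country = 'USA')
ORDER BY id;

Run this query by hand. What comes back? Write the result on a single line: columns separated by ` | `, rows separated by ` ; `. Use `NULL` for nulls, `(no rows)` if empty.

Inner query: authors.id where country = 'USA'.
Outer: keep books rows whose author_id is in that set.
Inner query → {1, 3}

2 | Hyperion ; 3 | Neuromancer ; 6 | Circe ; 7 | Kindred ; 9 | Babel ; 13 | Annihilation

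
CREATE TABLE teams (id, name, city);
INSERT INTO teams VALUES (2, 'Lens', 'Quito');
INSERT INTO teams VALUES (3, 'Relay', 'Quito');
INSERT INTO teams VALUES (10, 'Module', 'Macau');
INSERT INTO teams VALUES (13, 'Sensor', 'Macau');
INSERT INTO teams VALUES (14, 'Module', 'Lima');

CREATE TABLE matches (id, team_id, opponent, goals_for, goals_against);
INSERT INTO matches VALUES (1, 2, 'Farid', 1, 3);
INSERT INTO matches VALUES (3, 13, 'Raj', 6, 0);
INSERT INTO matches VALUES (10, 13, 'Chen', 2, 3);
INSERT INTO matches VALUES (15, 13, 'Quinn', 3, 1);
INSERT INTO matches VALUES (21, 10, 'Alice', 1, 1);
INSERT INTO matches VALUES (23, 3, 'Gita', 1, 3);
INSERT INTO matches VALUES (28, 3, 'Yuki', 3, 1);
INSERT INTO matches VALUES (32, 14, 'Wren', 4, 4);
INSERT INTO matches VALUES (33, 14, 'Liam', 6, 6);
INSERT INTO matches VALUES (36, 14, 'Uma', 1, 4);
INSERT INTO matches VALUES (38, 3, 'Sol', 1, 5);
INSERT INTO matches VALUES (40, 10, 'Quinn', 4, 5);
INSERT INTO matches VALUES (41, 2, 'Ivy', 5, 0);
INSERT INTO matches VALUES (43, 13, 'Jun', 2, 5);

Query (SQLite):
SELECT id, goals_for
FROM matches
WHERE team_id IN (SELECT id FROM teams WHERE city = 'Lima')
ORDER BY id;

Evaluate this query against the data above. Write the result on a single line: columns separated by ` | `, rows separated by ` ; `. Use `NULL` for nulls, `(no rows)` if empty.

32 | 4 ; 33 | 6 ; 36 | 1

Inner query: teams.id where city = 'Lima'.
Outer: keep matches rows whose team_id is in that set.
Inner query → {14}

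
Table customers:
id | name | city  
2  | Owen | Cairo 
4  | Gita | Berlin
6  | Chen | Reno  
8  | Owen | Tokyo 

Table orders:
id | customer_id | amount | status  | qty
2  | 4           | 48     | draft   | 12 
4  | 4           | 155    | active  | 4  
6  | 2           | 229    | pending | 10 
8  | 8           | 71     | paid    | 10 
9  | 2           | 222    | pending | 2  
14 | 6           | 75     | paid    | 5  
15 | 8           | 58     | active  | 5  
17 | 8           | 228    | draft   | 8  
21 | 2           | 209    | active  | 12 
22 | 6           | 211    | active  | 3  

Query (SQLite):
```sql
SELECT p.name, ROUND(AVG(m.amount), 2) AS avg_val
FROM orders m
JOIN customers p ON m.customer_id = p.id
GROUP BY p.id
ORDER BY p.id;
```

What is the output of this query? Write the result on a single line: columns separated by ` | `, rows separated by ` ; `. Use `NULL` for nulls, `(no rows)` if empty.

Owen | 220 ; Gita | 101.5 ; Chen | 143 ; Owen | 119

Join each orders row to its customers via customer_id.
Group joined rows by customers.id; compute ROUND(AVG(m.amount), 2) per group.
  2: ids {6, 9, 21} → ROUND(AVG(m.amount), 2)=220
  4: ids {2, 4} → ROUND(AVG(m.amount), 2)=101.5
  6: ids {14, 22} → ROUND(AVG(m.amount), 2)=143
  8: ids {8, 15, 17} → ROUND(AVG(m.amount), 2)=119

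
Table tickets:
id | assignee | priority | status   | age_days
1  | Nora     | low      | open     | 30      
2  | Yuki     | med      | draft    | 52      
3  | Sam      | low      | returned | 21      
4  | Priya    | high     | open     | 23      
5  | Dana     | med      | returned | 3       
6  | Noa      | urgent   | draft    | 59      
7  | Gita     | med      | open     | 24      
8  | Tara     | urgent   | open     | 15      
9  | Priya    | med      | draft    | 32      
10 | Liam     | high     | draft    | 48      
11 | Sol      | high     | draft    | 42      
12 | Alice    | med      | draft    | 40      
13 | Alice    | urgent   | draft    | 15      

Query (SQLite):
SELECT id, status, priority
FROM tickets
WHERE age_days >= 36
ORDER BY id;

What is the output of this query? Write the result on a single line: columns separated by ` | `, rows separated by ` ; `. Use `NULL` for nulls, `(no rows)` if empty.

2 | draft | med ; 6 | draft | urgent ; 10 | draft | high ; 11 | draft | high ; 12 | draft | med

age_days >= 36: ids {2, 6, 10, 11, 12}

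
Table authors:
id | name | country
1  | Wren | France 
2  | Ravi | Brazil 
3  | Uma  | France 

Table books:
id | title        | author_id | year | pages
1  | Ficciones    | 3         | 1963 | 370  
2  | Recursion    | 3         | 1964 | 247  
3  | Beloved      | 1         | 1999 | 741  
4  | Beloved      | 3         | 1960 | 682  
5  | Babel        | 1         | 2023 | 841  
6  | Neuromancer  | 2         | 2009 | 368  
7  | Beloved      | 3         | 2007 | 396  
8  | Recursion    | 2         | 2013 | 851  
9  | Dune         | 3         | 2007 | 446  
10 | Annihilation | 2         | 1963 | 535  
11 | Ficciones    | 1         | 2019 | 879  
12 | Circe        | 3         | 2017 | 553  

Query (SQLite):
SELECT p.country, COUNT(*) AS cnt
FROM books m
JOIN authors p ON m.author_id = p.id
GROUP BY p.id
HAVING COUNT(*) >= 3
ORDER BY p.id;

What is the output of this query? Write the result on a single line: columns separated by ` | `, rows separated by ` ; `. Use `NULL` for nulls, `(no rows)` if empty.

Join each books row to its authors via author_id.
Group joined rows by authors.id; compute COUNT(*) per group.
HAVING: keep groups with count ≥ 3.
  1: ids {3, 5, 11} → COUNT(*)=3
  2: ids {6, 8, 10} → COUNT(*)=3
  3: ids {1, 2, 4, 7, 9, 12} → COUNT(*)=6

France | 3 ; Brazil | 3 ; France | 6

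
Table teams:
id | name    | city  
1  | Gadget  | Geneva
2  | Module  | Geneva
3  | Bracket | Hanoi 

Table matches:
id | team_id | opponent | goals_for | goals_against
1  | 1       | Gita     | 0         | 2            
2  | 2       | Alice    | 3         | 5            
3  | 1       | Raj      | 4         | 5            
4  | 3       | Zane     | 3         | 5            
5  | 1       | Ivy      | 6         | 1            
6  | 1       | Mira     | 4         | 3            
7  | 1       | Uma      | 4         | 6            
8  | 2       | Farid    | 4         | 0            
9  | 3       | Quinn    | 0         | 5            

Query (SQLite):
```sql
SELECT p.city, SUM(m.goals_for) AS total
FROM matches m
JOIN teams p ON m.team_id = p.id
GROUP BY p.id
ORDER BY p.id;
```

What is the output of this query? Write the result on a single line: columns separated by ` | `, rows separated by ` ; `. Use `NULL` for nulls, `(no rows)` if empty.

Geneva | 18 ; Geneva | 7 ; Hanoi | 3

Join each matches row to its teams via team_id.
Group joined rows by teams.id; compute SUM(m.goals_for) per group.
  1: ids {1, 3, 5, 6, 7} → SUM(m.goals_for)=18
  2: ids {2, 8} → SUM(m.goals_for)=7
  3: ids {4, 9} → SUM(m.goals_for)=3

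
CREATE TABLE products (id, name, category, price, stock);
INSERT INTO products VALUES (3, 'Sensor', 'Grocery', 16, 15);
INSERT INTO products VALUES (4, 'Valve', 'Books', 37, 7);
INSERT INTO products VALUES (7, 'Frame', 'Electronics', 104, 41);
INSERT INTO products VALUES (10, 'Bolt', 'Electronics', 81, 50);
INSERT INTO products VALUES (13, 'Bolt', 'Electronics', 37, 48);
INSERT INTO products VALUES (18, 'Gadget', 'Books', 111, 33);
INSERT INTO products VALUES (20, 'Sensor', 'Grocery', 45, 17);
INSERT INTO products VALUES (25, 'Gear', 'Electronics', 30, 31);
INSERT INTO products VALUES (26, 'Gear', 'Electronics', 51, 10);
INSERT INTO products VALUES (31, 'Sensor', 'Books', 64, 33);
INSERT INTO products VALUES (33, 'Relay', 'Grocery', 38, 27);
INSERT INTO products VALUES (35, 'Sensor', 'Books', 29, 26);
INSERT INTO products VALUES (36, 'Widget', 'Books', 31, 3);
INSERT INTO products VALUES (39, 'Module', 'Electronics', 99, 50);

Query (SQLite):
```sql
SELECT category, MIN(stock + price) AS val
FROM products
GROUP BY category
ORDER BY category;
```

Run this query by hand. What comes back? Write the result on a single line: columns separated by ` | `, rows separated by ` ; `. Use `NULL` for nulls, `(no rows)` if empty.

Books | 34 ; Electronics | 61 ; Grocery | 31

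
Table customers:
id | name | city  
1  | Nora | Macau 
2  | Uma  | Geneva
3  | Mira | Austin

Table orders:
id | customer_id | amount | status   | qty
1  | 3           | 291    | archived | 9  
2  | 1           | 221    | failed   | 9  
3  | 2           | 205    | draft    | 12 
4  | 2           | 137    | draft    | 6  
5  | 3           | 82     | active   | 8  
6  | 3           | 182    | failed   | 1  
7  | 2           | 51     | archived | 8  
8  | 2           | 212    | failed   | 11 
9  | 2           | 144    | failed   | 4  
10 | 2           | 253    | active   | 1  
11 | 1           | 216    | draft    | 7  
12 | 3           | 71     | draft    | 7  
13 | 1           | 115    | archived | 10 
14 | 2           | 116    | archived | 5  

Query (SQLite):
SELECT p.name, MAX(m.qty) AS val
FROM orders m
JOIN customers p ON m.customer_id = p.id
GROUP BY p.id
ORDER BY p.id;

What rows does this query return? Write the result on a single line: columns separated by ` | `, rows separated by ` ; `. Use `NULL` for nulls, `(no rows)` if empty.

Join each orders row to its customers via customer_id.
Group joined rows by customers.id; compute MAX(m.qty) per group.
  1: ids {2, 11, 13} → MAX(m.qty)=10
  2: ids {3, 4, 7, 8, 9, 10, 14} → MAX(m.qty)=12
  3: ids {1, 5, 6, 12} → MAX(m.qty)=9

Nora | 10 ; Uma | 12 ; Mira | 9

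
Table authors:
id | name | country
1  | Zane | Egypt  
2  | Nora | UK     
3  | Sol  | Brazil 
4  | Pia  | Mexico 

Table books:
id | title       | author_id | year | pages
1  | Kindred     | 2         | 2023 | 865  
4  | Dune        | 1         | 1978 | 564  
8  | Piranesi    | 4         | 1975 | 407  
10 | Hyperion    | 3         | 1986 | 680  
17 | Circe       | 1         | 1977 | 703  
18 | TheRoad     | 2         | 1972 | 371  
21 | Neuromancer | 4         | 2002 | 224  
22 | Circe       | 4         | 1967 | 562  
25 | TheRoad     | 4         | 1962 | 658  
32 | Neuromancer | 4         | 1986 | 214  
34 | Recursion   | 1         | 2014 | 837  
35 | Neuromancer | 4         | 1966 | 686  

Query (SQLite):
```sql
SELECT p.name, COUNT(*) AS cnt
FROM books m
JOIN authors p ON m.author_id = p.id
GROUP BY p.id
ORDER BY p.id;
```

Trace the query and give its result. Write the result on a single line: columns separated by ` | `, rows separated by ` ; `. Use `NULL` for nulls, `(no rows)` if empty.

Zane | 3 ; Nora | 2 ; Sol | 1 ; Pia | 6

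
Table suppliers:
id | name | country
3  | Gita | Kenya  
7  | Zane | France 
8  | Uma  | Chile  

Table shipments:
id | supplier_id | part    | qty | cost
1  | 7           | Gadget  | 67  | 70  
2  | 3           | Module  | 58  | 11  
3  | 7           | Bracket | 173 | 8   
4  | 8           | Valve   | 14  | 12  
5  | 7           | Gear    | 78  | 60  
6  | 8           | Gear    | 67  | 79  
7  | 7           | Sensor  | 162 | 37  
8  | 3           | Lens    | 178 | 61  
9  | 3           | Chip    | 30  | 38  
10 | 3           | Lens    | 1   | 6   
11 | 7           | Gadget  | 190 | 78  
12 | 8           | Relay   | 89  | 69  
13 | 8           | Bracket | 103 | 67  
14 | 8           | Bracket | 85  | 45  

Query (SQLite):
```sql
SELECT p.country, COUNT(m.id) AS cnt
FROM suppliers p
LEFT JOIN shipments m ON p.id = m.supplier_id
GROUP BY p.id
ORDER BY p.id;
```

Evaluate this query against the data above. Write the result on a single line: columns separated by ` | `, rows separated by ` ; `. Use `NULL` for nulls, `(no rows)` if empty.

LEFT JOIN keeps every suppliers row; unmatched ones get NULL for shipments columns.
Group by suppliers.id and compute COUNT(m.id). COUNT(col) of an all-NULL group is 0.
  3: ids {2, 8, 9, 10} → COUNT(m.id)=4
  7: ids {1, 3, 5, 7, 11} → COUNT(m.id)=5
  8: ids {4, 6, 12, 13, 14} → COUNT(m.id)=5

Kenya | 4 ; France | 5 ; Chile | 5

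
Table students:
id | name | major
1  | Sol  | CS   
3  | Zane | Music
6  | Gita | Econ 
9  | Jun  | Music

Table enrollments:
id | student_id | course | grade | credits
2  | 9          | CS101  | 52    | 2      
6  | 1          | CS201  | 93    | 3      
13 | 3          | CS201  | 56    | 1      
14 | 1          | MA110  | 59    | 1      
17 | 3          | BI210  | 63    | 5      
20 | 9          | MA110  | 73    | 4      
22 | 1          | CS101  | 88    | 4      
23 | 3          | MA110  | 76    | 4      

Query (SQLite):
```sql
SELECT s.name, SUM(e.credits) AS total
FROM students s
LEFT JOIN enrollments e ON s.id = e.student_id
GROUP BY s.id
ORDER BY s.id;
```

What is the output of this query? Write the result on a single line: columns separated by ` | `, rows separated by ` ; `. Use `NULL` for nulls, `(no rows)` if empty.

LEFT JOIN keeps every students row; unmatched ones get NULL for enrollments columns.
Group by students.id and compute SUM(e.credits). SUM over an all-NULL group is NULL.
  1: ids {6, 14, 22} → SUM(e.credits)=8
  3: ids {13, 17, 23} → SUM(e.credits)=10
  6: ids {—} → SUM(e.credits)=NULL
  9: ids {2, 20} → SUM(e.credits)=6

Sol | 8 ; Zane | 10 ; Gita | NULL ; Jun | 6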